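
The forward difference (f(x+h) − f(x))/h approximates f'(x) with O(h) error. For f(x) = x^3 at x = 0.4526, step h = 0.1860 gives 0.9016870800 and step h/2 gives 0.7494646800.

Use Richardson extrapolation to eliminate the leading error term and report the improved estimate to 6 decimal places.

Error is O(h^1); halving h shrinks it by 2^1 = 2.
A(h/2) − A(h) = 0.7494646800 − 0.9016870800 = -0.1522224000
Correction (A(h/2) − A(h))/(2 − 1) = (-0.1522224000)/1 = -0.1522224000
R = A(h/2) + (A(h/2) − A(h))/1 = 0.7494646800 − 0.1522224000 = 0.5972422800

0.597242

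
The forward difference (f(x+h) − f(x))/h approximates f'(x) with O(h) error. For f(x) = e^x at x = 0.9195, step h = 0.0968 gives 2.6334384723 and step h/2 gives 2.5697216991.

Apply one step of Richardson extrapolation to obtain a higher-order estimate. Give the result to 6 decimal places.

With r = 1 the leading error scales as h^1, so the weight is 2^1 = 2.
Weighted: 5.1394433982 − 2.6334384723 = 2.5060049259
Extrapolated: 2.5060049259 / 1 = 2.5060049259

2.506005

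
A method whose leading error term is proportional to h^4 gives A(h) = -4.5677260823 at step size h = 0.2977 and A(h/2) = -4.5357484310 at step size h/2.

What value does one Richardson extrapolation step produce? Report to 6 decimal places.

-4.533617

The method has order 4: 2^4 = 16.
Difference of the inputs: -4.5357484310 − (-4.5677260823) = 0.0319776513
Correction (A(h/2) − A(h))/(16 − 1) = 0.0319776513/15 = 0.0021318434
R = -4.5357484310 + 0.0021318434 = -4.5336165876
Gap between inputs: 3.198e-02; correction applied: +0.0021318434.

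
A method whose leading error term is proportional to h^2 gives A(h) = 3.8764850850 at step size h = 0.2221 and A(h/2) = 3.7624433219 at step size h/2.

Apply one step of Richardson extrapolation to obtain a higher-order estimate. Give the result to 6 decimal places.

3.724429

With r = 2 the leading error scales as h^2, so the weight is 2^2 = 4.
Top: 4(3.7624433219) − (3.8764850850) = 11.1732882026
Extrapolated: 11.1732882026 / 3 = 3.7244294009
Correction |R − A(h/2)| = 3.801e-02; gap |A(h/2) − A(h)| = 1.140e-01.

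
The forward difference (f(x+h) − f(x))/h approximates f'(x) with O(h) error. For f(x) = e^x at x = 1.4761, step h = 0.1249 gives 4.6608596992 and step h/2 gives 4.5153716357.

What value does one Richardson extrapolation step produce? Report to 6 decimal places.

4.369884

r = 1, so 2^r = 2.
A(h/2) − A(h) = 4.5153716357 − 4.6608596992 = -0.1454880635
Correction (A(h/2) − A(h))/(2 − 1) = (-0.1454880635)/1 = -0.1454880635
R = A(h/2) + (A(h/2) − A(h))/1 = 4.5153716357 − 0.1454880635 = 4.3698835722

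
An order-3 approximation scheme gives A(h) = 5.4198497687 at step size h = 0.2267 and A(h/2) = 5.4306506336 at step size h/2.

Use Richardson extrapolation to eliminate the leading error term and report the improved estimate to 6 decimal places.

5.432194

The method has order 3: 2^3 = 8.
Difference of the inputs: 5.4306506336 − 5.4198497687 = 0.0108008649
Correction (A(h/2) − A(h))/(8 − 1) = 0.0108008649/7 = 0.0015429807
R = 5.4306506336 + 0.0015429807 = 5.4321936143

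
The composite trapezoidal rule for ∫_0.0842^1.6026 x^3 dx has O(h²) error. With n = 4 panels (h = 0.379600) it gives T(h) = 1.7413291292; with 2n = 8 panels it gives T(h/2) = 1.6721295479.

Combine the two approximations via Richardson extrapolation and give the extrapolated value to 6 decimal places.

1.649063

Method order is 2; weight 2^2 = 4.
4 × 1.6721295479 = 6.6885181916; 6.6885181916 − 1.7413291292 = 4.9471890624
Denominator 4 − 1 = 3.
Extrapolated: 4.9471890624 / 3 = 1.6490630208
Correction |R − A(h/2)| = 2.307e-02; gap |A(h/2) − A(h)| = 6.920e-02.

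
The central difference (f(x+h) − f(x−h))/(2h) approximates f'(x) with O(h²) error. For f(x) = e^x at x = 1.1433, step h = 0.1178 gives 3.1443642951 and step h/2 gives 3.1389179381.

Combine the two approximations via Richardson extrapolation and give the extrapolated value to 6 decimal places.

3.137102

Leading term ∝ h^2; use weight 4 = 2^2.
2^2·A(h/2) = 12.5556717524; minus A(h) gives 9.4113074573.
Divide by 2^2 − 1 = 3.
R = 9.4113074573/3 = 3.1371024858
Gap between inputs: 5.446e-03; correction applied: −0.0018154523.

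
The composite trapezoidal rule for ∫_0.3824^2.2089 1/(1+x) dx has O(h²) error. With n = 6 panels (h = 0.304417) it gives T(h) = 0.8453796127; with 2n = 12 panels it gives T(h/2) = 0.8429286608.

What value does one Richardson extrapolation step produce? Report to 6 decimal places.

0.842112

With r = 2 the leading error scales as h^2, so the weight is 2^2 = 4.
4×0.8429286608 = 3.3717146432; subtract 0.8453796127 → 2.5263350305
Denominator 4 − 1 = 3.
(4×0.8429286608 − 0.8453796127)/(4 − 1) = 0.8421116768
Shift from A(h/2): −0.0008169840.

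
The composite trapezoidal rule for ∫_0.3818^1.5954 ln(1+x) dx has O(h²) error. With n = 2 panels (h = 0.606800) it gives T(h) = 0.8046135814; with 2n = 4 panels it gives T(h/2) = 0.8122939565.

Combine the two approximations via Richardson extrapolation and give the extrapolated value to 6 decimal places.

r = 2: numerator weight 4, denominator 3.
2^2 × A(h/2) = 3.2491758260; minus A(h) gives 2.4445622446.
Divide by 2^2 − 1 = 3.
2.4445622446 ÷ 3 = 0.8148540815

0.814854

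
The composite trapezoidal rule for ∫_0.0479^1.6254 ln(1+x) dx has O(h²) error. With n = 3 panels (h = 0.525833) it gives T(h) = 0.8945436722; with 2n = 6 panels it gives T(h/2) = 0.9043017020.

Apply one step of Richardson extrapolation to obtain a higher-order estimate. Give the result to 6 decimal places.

The method has order 2: 2^2 = 4.
Weighted: 3.6172068080 − 0.8945436722 = 2.7226631358
Divide by 2^2 − 1 = 3.
So the Richardson estimate is 0.9075543786.

0.907554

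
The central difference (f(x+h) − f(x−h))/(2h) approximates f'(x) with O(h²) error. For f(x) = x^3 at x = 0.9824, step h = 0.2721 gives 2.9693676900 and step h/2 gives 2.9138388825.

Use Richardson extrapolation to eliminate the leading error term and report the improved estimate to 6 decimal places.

r = 2: numerator weight 4, denominator 3.
Difference of the inputs: 2.9138388825 − 2.9693676900 = -0.0555288075
Divide by 2^2 − 1 = 3: (-0.0555288075)/3 = -0.0185096025
R = A(h/2) + (A(h/2) − A(h))/3 = 2.9138388825 − 0.0185096025 = 2.8953292800
Shift from A(h/2): −0.0185096025.

2.895329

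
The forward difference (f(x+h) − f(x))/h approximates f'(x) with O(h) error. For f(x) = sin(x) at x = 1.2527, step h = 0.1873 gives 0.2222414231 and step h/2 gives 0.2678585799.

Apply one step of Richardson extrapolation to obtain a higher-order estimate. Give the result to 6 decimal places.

0.313476

With r = 1 the leading error scales as h^1, so the weight is 2^1 = 2.
2*0.2678585799 − 0.2222414231 = 0.3134757367
0.3134757367 ÷ 1 = 0.3134757367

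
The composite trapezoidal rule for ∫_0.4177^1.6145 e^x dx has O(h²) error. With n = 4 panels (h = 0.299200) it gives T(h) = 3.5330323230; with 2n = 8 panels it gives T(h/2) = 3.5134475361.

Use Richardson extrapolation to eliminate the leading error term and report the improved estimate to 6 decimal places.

3.506919

The method has order 2: 2^2 = 4.
4·3.5134475361 = 14.0537901444; subtract 3.5330323230 → 10.5207578214
Denominator 4 − 1 = 3.
10.5207578214 ÷ 3 = 3.5069192738
Gap between inputs: 1.958e-02; correction applied: −0.0065282623.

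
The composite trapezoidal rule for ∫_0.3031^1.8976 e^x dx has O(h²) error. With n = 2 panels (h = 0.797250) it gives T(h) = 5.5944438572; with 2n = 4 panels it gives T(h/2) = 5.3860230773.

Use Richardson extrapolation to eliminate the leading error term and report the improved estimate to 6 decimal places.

5.316549

Error is O(h^2); halving h shrinks it by 2^2 = 4.
Difference of the inputs: 5.3860230773 − 5.5944438572 = -0.2084207799
Correction (A(h/2) − A(h))/(4 − 1) = (-0.2084207799)/3 = -0.0694735933
R = A(h/2) + (A(h/2) − A(h))/3 = 5.3860230773 − 0.0694735933 = 5.3165494840
Gap between inputs: 2.084e-01; correction applied: −0.0694735933.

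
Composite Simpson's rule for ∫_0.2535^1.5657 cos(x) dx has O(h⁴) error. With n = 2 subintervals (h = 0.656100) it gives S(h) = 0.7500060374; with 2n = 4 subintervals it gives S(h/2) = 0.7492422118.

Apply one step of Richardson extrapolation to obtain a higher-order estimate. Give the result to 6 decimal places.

Error is O(h^4); halving h shrinks it by 2^4 = 16.
Numerator 16·A(h/2) − A(h) = 16·0.7492422118 − 0.7500060374 = 11.2378693514
11.2378693514 ÷ 15 = 0.7491912901

0.749191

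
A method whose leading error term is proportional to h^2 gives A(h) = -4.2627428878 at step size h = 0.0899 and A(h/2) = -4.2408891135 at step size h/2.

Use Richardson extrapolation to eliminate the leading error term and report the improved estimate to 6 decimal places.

Order 2 gives 2^r = 4 and 2^r − 1 = 3.
Difference of the inputs: -4.2408891135 − (-4.2627428878) = 0.0218537743
Divide by 2^2 − 1 = 3: 0.0218537743/3 = 0.0072845914
R = -4.2408891135 + 0.0072845914 = -4.2336045221

-4.233605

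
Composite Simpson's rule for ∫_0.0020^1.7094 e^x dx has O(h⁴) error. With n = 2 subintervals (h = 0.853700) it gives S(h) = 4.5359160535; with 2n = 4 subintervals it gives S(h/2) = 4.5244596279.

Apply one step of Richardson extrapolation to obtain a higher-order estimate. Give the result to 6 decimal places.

4.523696

Error is O(h^4); halving h shrinks it by 2^4 = 16.
16*4.5244596279 − 4.5359160535 = 67.8554379929
Denominator 16 − 1 = 15.
Extrapolated: 67.8554379929 / 15 = 4.5236958662
Shift from A(h/2): −0.0007637617.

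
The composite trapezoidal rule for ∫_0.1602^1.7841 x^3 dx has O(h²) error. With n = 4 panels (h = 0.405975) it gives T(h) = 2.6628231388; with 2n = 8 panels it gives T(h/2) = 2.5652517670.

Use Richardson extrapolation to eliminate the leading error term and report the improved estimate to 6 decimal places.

r = 2, so 2^r = 4.
Top: 4(2.5652517670) − (2.6628231388) = 7.5981839292
Denominator 4 − 1 = 3.
(4·2.5652517670 − 2.6628231388)/(4 − 1) = 2.5327279764
Gap between inputs: 9.757e-02; correction applied: −0.0325237906.

2.532728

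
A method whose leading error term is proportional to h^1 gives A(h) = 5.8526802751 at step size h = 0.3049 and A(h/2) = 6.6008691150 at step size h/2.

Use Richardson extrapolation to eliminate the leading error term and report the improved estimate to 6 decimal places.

Leading term ∝ h^1; use weight 2 = 2^1.
2 × 6.6008691150 = 13.2017382300; subtract 5.8526802751 → 7.3490579549
Divide by 2^1 − 1 = 1.
7.3490579549 ÷ 1 = 7.3490579549
Correction |R − A(h/2)| = 7.482e-01; gap |A(h/2) − A(h)| = 7.482e-01.

7.349058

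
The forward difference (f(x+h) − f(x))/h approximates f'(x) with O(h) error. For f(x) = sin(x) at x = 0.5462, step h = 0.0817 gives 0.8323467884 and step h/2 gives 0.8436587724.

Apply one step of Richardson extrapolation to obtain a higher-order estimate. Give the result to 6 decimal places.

0.854971

r = 1: numerator weight 2, denominator 1.
2·0.8436587724 = 1.6873175448; 1.6873175448 − 0.8323467884 = 0.8549707564
Extrapolated: 0.8549707564 / 1 = 0.8549707564
Shift from A(h/2): +0.0113119840.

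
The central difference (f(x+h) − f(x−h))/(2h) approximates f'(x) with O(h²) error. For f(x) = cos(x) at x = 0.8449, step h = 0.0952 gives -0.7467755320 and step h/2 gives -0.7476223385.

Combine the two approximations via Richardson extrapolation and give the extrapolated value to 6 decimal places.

-0.747905

Error is O(h^2); halving h shrinks it by 2^2 = 4.
Weighted: (-2.9904893540) − (-0.7467755320) = -2.2437138220
Divide by 2^2 − 1 = 3.
So the Richardson estimate is -0.7479046073.
Gap between inputs: 8.468e-04; correction applied: −0.0002822688.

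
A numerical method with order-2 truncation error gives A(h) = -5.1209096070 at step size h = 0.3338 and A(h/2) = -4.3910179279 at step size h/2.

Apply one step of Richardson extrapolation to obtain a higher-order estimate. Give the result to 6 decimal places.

-4.147721

r = 2: numerator weight 4, denominator 3.
2^2×A(h/2) = -17.5640717116; minus A(h) gives -12.4431621046.
Denominator 4 − 1 = 3.
R = (-12.4431621046)/3 = -4.1477207015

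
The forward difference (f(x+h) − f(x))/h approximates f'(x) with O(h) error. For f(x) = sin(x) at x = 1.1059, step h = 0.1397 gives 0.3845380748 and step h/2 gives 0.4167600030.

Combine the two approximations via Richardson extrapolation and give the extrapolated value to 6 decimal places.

r = 1: numerator weight 2, denominator 1.
2*0.4167600030 = 0.8335200060; 0.8335200060 − 0.3845380748 = 0.4489819312
Divide by 2^1 − 1 = 1.
(2*0.4167600030 − 0.3845380748)/(2 − 1) = 0.4489819312
Correction |R − A(h/2)| = 3.222e-02; gap |A(h/2) − A(h)| = 3.222e-02.

0.448982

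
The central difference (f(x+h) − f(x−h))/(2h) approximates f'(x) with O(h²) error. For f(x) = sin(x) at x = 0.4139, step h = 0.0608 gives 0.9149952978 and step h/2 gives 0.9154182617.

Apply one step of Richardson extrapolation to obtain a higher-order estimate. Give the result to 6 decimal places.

0.915559

r = 2, so 2^r = 4.
Weighted: 3.6616730468 − 0.9149952978 = 2.7466777490
Divide by 2^2 − 1 = 3.
Result: 0.9155592497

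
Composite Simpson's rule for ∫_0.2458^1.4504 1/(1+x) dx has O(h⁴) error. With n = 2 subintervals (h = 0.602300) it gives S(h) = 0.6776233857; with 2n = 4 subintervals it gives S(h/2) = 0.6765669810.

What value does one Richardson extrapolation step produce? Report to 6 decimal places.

0.676497

Method order is 4; weight 2^4 = 16.
16·0.6765669810 − 0.6776233857 = 10.1474483103
(16·0.6765669810 − 0.6776233857)/(16 − 1) = 0.6764965540
Gap between inputs: 1.056e-03; correction applied: −0.0000704270.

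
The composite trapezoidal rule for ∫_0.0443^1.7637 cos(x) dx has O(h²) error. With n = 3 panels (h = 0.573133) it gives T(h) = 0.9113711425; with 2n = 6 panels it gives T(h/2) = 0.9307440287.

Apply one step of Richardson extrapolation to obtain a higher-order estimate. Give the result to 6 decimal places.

Method order is 2; weight 2^2 = 4.
Weighted: 3.7229761148 − 0.9113711425 = 2.8116049723
2.8116049723 ÷ 3 = 0.9372016574
Correction |R − A(h/2)| = 6.458e-03; gap |A(h/2) − A(h)| = 1.937e-02.

0.937202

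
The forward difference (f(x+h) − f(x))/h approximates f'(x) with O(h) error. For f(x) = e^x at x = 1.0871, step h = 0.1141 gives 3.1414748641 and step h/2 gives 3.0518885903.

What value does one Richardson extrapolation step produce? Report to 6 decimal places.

2.962302

Leading term ∝ h^1; use weight 2 = 2^1.
Numerator 2·A(h/2) − A(h) = 2·3.0518885903 − 3.1414748641 = 2.9623023165
Denominator 2 − 1 = 1.
So the Richardson estimate is 2.9623023165.
Gap between inputs: 8.959e-02; correction applied: −0.0895862738.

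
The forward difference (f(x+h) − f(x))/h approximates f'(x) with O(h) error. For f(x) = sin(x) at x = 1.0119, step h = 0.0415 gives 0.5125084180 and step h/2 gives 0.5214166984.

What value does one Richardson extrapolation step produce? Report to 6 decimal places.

r = 1, so 2^r = 2.
2×0.5214166984 − 0.5125084180 = 0.5303249788
Denominator 2 − 1 = 1.
So the Richardson estimate is 0.5303249788.
Correction |R − A(h/2)| = 8.908e-03; gap |A(h/2) − A(h)| = 8.908e-03.

0.530325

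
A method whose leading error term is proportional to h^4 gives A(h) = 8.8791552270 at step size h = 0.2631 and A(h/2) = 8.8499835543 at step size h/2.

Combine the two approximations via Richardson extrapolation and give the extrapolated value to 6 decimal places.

The method has order 4: 2^4 = 16.
2^4×A(h/2) = 141.5997368688; minus A(h) gives 132.7205816418.
Denominator 16 − 1 = 15.
So the Richardson estimate is 8.8480387761.

8.848039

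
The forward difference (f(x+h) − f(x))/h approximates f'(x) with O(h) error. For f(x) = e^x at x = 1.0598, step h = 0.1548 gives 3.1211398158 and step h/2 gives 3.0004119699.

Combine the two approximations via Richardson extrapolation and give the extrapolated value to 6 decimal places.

2.879684

r = 1, so 2^r = 2.
Weighted: 6.0008239398 − 3.1211398158 = 2.8796841240
Extrapolated: 2.8796841240 / 1 = 2.8796841240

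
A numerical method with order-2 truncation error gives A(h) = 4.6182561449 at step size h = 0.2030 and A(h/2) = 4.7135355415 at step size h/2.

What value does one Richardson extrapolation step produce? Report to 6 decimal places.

4.745295

Order 2 gives 2^r = 4 and 2^r − 1 = 3.
4·4.7135355415 − 4.6182561449 = 14.2358860211
Denominator 4 − 1 = 3.
Extrapolated: 14.2358860211 / 3 = 4.7452953404
Correction |R − A(h/2)| = 3.176e-02; gap |A(h/2) − A(h)| = 9.528e-02.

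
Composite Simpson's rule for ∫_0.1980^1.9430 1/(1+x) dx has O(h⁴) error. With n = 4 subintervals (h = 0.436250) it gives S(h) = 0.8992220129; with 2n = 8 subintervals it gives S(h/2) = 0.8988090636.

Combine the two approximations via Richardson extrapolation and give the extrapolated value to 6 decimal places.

r = 4: numerator weight 16, denominator 15.
Top: 16(0.8988090636) − (0.8992220129) = 13.4817230047
Denominator 16 − 1 = 15.
13.4817230047 ÷ 15 = 0.8987815336

0.898782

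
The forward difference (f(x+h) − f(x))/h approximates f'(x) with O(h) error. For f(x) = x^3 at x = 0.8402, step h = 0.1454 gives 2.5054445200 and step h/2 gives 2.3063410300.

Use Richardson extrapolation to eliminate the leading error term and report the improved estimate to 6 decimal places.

2.107238

Method order is 1; weight 2^1 = 2.
Numerator 2 × A(h/2) − A(h) = 2 × 2.3063410300 − 2.5054445200 = 2.1072375400
Divide by 2^1 − 1 = 1.
(2 × 2.3063410300 − 2.5054445200)/(2 − 1) = 2.1072375400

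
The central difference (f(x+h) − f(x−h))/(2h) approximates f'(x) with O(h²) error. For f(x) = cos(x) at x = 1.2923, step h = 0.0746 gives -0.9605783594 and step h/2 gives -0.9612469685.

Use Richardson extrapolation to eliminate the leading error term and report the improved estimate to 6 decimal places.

-0.961470

The method has order 2: 2^2 = 4.
Difference of the inputs: -0.9612469685 − (-0.9605783594) = -0.0006686091
Divide by 2^2 − 1 = 3: (-0.0006686091)/3 = -0.0002228697
R = A(h/2) + (A(h/2) − A(h))/3 = -0.9612469685 − 0.0002228697 = -0.9614698382
Gap between inputs: 6.686e-04; correction applied: −0.0002228697.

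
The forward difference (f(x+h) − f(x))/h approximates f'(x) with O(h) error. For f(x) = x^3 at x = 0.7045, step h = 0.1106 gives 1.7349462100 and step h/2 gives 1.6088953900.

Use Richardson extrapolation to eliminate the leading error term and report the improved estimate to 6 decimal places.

1.482845

Leading term ∝ h^1; use weight 2 = 2^1.
2 × 1.6088953900 = 3.2177907800; 3.2177907800 − 1.7349462100 = 1.4828445700
Denominator 2 − 1 = 1.
(2 × 1.6088953900 − 1.7349462100)/(2 − 1) = 1.4828445700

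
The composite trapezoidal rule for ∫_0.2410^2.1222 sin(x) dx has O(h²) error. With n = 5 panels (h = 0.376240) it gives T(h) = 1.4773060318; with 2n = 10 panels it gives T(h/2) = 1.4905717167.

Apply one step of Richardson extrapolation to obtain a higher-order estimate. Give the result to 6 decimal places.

1.494994

Leading term ∝ h^2; use weight 4 = 2^2.
Weighted: 5.9622868668 − 1.4773060318 = 4.4849808350
Divide by 2^2 − 1 = 3.
4.4849808350 ÷ 3 = 1.4949936117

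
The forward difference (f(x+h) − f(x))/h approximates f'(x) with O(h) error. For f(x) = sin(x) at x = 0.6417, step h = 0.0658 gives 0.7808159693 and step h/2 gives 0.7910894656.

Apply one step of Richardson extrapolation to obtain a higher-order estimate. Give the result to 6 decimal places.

Leading term ∝ h^1; use weight 2 = 2^1.
2·0.7910894656 − 0.7808159693 = 0.8013629619
Extrapolated: 0.8013629619 / 1 = 0.8013629619

0.801363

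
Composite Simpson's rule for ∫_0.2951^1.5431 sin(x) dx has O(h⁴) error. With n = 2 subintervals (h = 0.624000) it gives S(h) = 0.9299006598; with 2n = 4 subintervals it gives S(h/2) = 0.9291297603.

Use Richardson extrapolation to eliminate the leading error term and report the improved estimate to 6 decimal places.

0.929078

r = 4, so 2^r = 16.
2^4 × A(h/2) = 14.8660761648; minus A(h) gives 13.9361755050.
Denominator 16 − 1 = 15.
So the Richardson estimate is 0.9290783670.
Correction |R − A(h/2)| = 5.139e-05; gap |A(h/2) − A(h)| = 7.709e-04.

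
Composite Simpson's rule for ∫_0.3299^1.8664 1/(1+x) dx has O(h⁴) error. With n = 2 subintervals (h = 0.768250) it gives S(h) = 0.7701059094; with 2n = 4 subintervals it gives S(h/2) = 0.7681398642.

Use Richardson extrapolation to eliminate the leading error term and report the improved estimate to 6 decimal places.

0.768009

Method order is 4; weight 2^4 = 16.
16*0.7681398642 = 12.2902378272; 12.2902378272 − 0.7701059094 = 11.5201319178
Extrapolated: 11.5201319178 / 15 = 0.7680087945
Correction |R − A(h/2)| = 1.311e-04; gap |A(h/2) − A(h)| = 1.966e-03.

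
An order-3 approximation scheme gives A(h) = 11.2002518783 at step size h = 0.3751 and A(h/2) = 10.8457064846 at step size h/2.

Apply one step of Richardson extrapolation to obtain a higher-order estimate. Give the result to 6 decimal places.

10.795057

Order 3 gives 2^r = 8 and 2^r − 1 = 7.
Weighted: 86.7656518768 − 11.2002518783 = 75.5653999985
Divide by 2^3 − 1 = 7.
R = 75.5653999985/7 = 10.7950571426
Correction |R − A(h/2)| = 5.065e-02; gap |A(h/2) − A(h)| = 3.545e-01.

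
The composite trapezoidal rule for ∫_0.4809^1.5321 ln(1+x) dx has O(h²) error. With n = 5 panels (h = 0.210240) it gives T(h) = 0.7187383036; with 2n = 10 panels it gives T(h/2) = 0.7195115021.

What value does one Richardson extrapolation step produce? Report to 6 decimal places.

With r = 2 the leading error scales as h^2, so the weight is 2^2 = 4.
4×0.7195115021 = 2.8780460084; 2.8780460084 − 0.7187383036 = 2.1593077048
Denominator 4 − 1 = 3.
So the Richardson estimate is 0.7197692349.

0.719769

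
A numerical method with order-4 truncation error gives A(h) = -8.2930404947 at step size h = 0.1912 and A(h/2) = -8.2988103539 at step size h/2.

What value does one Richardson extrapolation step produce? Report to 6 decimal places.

-8.299195

With r = 4 the leading error scales as h^4, so the weight is 2^4 = 16.
16×(-8.2988103539) − (-8.2930404947) = -124.4879251677
R = (-124.4879251677)/15 = -8.2991950112
Correction |R − A(h/2)| = 3.847e-04; gap |A(h/2) − A(h)| = 5.770e-03.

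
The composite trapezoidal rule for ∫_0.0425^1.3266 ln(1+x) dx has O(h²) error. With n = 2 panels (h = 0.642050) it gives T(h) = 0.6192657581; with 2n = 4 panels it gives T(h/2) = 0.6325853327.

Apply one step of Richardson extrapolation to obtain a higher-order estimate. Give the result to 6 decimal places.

The method has order 2: 2^2 = 4.
4·0.6325853327 = 2.5303413308; 2.5303413308 − 0.6192657581 = 1.9110755727
Denominator 4 − 1 = 3.
So the Richardson estimate is 0.6370251909.
Shift from A(h/2): +0.0044398582.

0.637025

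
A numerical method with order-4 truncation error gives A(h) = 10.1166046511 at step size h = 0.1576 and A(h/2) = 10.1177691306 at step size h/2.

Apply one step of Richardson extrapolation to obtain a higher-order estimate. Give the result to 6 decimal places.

10.117847

Method order is 4; weight 2^4 = 16.
Weighted: 161.8843060896 − 10.1166046511 = 151.7677014385
Denominator 16 − 1 = 15.
(16·10.1177691306 − 10.1166046511)/(16 − 1) = 10.1178467626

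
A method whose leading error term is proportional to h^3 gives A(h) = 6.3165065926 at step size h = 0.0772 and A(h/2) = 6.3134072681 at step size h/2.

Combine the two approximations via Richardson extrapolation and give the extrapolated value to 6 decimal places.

6.312965

Leading term ∝ h^3; use weight 8 = 2^3.
8 × 6.3134072681 − 6.3165065926 = 44.1907515522
R = 44.1907515522/7 = 6.3129645075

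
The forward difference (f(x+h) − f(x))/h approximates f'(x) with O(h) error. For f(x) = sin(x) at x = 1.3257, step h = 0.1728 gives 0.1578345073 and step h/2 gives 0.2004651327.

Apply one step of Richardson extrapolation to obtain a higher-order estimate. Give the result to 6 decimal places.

r = 1, so 2^r = 2.
2*0.2004651327 = 0.4009302654; subtract 0.1578345073 → 0.2430957581
Extrapolated: 0.2430957581 / 1 = 0.2430957581
Correction |R − A(h/2)| = 4.263e-02; gap |A(h/2) − A(h)| = 4.263e-02.

0.243096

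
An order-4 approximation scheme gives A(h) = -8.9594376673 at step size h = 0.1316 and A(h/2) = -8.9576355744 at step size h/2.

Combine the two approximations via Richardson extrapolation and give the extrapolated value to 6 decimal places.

-8.957515

r = 4, so 2^r = 16.
Weighted: (-143.3221691904) − (-8.9594376673) = -134.3627315231
Divide by 2^4 − 1 = 15.
(-134.3627315231) ÷ 15 = -8.9575154349
Gap between inputs: 1.802e-03; correction applied: +0.0001201395.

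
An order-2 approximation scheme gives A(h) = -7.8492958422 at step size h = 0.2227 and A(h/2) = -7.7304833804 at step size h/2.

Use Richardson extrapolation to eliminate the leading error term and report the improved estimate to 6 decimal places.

-7.690879

Method order is 2; weight 2^2 = 4.
Weighted: (-30.9219335216) − (-7.8492958422) = -23.0726376794
Denominator 4 − 1 = 3.
Extrapolated: (-23.0726376794) / 3 = -7.6908792265
Shift from A(h/2): +0.0396041539.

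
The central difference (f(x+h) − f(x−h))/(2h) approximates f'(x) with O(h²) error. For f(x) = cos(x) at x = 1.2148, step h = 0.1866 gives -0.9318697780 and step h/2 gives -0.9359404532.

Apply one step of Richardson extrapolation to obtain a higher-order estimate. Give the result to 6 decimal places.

Error is O(h^2); halving h shrinks it by 2^2 = 4.
Numerator 4*A(h/2) − A(h) = 4*(-0.9359404532) − (-0.9318697780) = -2.8118920348
(-2.8118920348) ÷ 3 = -0.9372973449
Correction |R − A(h/2)| = 1.357e-03; gap |A(h/2) − A(h)| = 4.071e-03.

-0.937297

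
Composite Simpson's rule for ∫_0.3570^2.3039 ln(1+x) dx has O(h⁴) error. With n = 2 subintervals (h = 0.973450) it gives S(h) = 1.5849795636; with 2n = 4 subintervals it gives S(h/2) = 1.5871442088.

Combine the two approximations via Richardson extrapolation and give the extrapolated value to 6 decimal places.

1.587289

Method order is 4; weight 2^4 = 16.
2^4·A(h/2) = 25.3943073408; minus A(h) gives 23.8093277772.
R = 23.8093277772/15 = 1.5872885185
Correction |R − A(h/2)| = 1.443e-04; gap |A(h/2) − A(h)| = 2.165e-03.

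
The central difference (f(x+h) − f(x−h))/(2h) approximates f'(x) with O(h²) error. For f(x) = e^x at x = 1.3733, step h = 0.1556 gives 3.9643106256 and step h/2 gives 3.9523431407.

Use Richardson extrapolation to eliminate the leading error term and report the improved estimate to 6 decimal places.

Error is O(h^2); halving h shrinks it by 2^2 = 4.
A(h/2) − A(h) = 3.9523431407 − 3.9643106256 = -0.0119674849
Correction (A(h/2) − A(h))/(4 − 1) = (-0.0119674849)/3 = -0.0039891616
R = A(h/2) + (A(h/2) − A(h))/3 = 3.9523431407 − 0.0039891616 = 3.9483539791

3.948354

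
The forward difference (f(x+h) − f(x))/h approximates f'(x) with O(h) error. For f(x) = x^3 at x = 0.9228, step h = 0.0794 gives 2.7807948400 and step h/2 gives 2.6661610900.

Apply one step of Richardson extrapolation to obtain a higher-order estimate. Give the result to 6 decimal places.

2.551527

r = 1: numerator weight 2, denominator 1.
Difference of the inputs: 2.6661610900 − 2.7807948400 = -0.1146337500
Correction (A(h/2) − A(h))/(2 − 1) = (-0.1146337500)/1 = -0.1146337500
R = A(h/2) + (A(h/2) − A(h))/1 = 2.6661610900 − 0.1146337500 = 2.5515273400
Shift from A(h/2): −0.1146337500.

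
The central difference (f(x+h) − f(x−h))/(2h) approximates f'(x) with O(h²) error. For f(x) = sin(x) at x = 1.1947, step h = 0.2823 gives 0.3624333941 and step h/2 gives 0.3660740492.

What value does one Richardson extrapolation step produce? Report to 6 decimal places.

Error is O(h^2); halving h shrinks it by 2^2 = 4.
2^2×A(h/2) = 1.4642961968; minus A(h) gives 1.1018628027.
Divide by 2^2 − 1 = 3.
Extrapolated: 1.1018628027 / 3 = 0.3672876009
Gap between inputs: 3.641e-03; correction applied: +0.0012135517.

0.367288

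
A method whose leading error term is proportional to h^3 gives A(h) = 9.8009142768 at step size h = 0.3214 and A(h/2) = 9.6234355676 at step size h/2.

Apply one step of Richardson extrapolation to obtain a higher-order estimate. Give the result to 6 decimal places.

Method order is 3; weight 2^3 = 8.
8*9.6234355676 = 76.9874845408; 76.9874845408 − 9.8009142768 = 67.1865702640
R = 67.1865702640/7 = 9.5980814663
Correction |R − A(h/2)| = 2.535e-02; gap |A(h/2) − A(h)| = 1.775e-01.

9.598081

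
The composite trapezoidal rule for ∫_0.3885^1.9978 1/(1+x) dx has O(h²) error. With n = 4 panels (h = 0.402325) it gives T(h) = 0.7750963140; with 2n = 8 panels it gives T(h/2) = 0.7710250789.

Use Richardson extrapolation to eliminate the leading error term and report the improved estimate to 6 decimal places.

Order 2 gives 2^r = 4 and 2^r − 1 = 3.
2^2·A(h/2) = 3.0841003156; minus A(h) gives 2.3090040016.
Divide by 2^2 − 1 = 3.
So the Richardson estimate is 0.7696680005.

0.769668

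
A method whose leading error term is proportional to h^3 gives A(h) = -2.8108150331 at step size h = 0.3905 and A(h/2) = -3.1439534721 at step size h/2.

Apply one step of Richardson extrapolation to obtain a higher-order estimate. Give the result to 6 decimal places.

-3.191545

Error is O(h^3); halving h shrinks it by 2^3 = 8.
Weighted: (-25.1516277768) − (-2.8108150331) = -22.3408127437
R = (-22.3408127437)/7 = -3.1915446777
Shift from A(h/2): −0.0475912056.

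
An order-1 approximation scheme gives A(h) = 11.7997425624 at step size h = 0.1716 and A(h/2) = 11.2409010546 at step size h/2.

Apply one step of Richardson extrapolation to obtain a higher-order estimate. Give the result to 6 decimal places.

10.682060

Order 1 gives 2^r = 2 and 2^r − 1 = 1.
2^1·A(h/2) = 22.4818021092; minus A(h) gives 10.6820595468.
10.6820595468 ÷ 1 = 10.6820595468
Shift from A(h/2): −0.5588415078.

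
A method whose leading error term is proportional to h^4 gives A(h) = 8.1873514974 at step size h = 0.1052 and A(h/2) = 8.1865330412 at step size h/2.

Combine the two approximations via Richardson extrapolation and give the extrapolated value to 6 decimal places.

r = 4, so 2^r = 16.
16·8.1865330412 = 130.9845286592; 130.9845286592 − 8.1873514974 = 122.7971771618
(16·8.1865330412 − 8.1873514974)/(16 − 1) = 8.1864784775
Correction |R − A(h/2)| = 5.456e-05; gap |A(h/2) − A(h)| = 8.185e-04.

8.186478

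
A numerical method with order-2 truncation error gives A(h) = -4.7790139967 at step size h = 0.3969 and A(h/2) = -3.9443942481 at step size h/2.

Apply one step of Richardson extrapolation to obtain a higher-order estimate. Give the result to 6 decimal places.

r = 2: numerator weight 4, denominator 3.
Weighted: (-15.7775769924) − (-4.7790139967) = -10.9985629957
R = (-10.9985629957)/3 = -3.6661876652
Gap between inputs: 8.346e-01; correction applied: +0.2782065829.

-3.666188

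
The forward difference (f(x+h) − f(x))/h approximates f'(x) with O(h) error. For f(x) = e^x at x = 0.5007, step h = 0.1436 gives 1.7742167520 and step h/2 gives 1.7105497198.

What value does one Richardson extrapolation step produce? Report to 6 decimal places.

Error is O(h^1); halving h shrinks it by 2^1 = 2.
2^1·A(h/2) = 3.4210994396; minus A(h) gives 1.6468826876.
1.6468826876 ÷ 1 = 1.6468826876

1.646883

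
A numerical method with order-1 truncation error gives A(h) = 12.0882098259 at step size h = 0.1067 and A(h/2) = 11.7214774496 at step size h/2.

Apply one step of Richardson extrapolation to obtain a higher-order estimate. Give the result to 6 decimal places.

11.354745

Method order is 1; weight 2^1 = 2.
Weighted: 23.4429548992 − 12.0882098259 = 11.3547450733
Divide by 2^1 − 1 = 1.
(2×11.7214774496 − 12.0882098259)/(2 − 1) = 11.3547450733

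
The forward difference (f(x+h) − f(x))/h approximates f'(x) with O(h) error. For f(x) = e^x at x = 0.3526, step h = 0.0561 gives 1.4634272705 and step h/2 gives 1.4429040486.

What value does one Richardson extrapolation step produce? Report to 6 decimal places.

1.422381

With r = 1 the leading error scales as h^1, so the weight is 2^1 = 2.
A(h/2) − A(h) = 1.4429040486 − 1.4634272705 = -0.0205232219
Divide by 2^1 − 1 = 1: (-0.0205232219)/1 = -0.0205232219
R = 1.4429040486 − 0.0205232219 = 1.4223808267
Correction |R − A(h/2)| = 2.052e-02; gap |A(h/2) − A(h)| = 2.052e-02.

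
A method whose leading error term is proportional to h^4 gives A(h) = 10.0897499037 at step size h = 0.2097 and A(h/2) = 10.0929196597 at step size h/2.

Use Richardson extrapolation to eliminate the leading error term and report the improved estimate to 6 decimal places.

10.093131

r = 4: numerator weight 16, denominator 15.
16 × 10.0929196597 − 10.0897499037 = 151.3969646515
(16 × 10.0929196597 − 10.0897499037)/(16 − 1) = 10.0931309768
Shift from A(h/2): +0.0002113171.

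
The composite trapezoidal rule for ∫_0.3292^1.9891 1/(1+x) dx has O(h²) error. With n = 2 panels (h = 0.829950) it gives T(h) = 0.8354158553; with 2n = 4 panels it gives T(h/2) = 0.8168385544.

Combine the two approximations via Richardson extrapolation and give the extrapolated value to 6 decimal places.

With r = 2 the leading error scales as h^2, so the weight is 2^2 = 4.
4·0.8168385544 − 0.8354158553 = 2.4319383623
Divide by 2^2 − 1 = 3.
Result: 0.8106461208
Shift from A(h/2): −0.0061924336.

0.810646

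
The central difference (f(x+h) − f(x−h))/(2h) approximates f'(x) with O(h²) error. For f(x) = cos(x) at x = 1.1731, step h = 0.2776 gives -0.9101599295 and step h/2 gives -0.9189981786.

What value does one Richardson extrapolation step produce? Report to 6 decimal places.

-0.921944

r = 2, so 2^r = 4.
4 × (-0.9189981786) = -3.6759927144; (-3.6759927144) − (-0.9101599295) = -2.7658327849
R = (-2.7658327849)/3 = -0.9219442616
Shift from A(h/2): −0.0029460830.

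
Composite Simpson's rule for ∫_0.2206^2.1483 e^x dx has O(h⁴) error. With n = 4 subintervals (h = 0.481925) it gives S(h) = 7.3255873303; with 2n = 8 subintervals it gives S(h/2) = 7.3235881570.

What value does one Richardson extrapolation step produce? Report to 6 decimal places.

Method order is 4; weight 2^4 = 16.
Numerator 16×A(h/2) − A(h) = 16×7.3235881570 − 7.3255873303 = 109.8518231817
Denominator 16 − 1 = 15.
(16×7.3235881570 − 7.3255873303)/(16 − 1) = 7.3234548788
Correction |R − A(h/2)| = 1.333e-04; gap |A(h/2) − A(h)| = 1.999e-03.

7.323455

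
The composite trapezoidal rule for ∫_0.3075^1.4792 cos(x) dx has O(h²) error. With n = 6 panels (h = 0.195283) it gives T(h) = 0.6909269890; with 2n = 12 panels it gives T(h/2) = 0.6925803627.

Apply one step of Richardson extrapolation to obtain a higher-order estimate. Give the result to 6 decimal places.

0.693131

Error is O(h^2); halving h shrinks it by 2^2 = 4.
4*0.6925803627 − 0.6909269890 = 2.0793944618
Denominator 4 − 1 = 3.
(4*0.6925803627 − 0.6909269890)/(4 − 1) = 0.6931314873
Shift from A(h/2): +0.0005511246.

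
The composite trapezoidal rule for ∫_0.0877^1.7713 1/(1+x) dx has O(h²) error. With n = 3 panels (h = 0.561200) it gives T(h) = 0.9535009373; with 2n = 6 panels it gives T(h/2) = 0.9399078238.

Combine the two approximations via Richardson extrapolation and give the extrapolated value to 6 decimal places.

Method order is 2; weight 2^2 = 4.
2^2*A(h/2) = 3.7596312952; minus A(h) gives 2.8061303579.
R = 2.8061303579/3 = 0.9353767860
Correction |R − A(h/2)| = 4.531e-03; gap |A(h/2) − A(h)| = 1.359e-02.

0.935377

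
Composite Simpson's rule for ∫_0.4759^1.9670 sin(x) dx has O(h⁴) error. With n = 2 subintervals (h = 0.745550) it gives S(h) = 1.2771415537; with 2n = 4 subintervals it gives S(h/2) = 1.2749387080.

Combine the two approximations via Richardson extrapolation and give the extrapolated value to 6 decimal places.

Method order is 4; weight 2^4 = 16.
2^4 × A(h/2) = 20.3990193280; minus A(h) gives 19.1218777743.
(16 × 1.2749387080 − 1.2771415537)/(16 − 1) = 1.2747918516
Gap between inputs: 2.203e-03; correction applied: −0.0001468564.

1.274792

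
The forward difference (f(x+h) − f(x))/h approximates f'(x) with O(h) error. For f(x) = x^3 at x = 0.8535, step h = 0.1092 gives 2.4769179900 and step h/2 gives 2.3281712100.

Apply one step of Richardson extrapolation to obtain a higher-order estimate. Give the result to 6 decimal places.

With r = 1 the leading error scales as h^1, so the weight is 2^1 = 2.
Numerator 2 × A(h/2) − A(h) = 2 × 2.3281712100 − 2.4769179900 = 2.1794244300
(2 × 2.3281712100 − 2.4769179900)/(2 − 1) = 2.1794244300
Gap between inputs: 1.487e-01; correction applied: −0.1487467800.

2.179424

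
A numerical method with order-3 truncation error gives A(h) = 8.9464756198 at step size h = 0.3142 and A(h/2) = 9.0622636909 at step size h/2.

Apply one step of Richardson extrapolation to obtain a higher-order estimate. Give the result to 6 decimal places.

9.078805

Error is O(h^3); halving h shrinks it by 2^3 = 8.
2^3 × A(h/2) = 72.4981095272; minus A(h) gives 63.5516339074.
R = 63.5516339074/7 = 9.0788048439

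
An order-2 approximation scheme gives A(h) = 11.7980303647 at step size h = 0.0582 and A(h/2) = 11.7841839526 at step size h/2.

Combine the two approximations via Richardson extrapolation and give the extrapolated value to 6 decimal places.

Leading term ∝ h^2; use weight 4 = 2^2.
4 × 11.7841839526 = 47.1367358104; 47.1367358104 − 11.7980303647 = 35.3387054457
Divide by 2^2 − 1 = 3.
So the Richardson estimate is 11.7795684819.
Shift from A(h/2): −0.0046154707.

11.779568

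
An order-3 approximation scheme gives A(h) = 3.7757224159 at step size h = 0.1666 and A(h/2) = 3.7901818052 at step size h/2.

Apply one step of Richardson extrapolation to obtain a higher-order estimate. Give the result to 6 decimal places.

Leading term ∝ h^3; use weight 8 = 2^3.
Weighted: 30.3214544416 − 3.7757224159 = 26.5457320257
R = 26.5457320257/7 = 3.7922474322
Correction |R − A(h/2)| = 2.066e-03; gap |A(h/2) − A(h)| = 1.446e-02.

3.792247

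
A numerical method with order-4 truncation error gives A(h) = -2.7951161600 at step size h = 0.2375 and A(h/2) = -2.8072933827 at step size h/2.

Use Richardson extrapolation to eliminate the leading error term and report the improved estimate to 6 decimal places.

Error is O(h^4); halving h shrinks it by 2^4 = 16.
2^4×A(h/2) = -44.9166941232; minus A(h) gives -42.1215779632.
Denominator 16 − 1 = 15.
Extrapolated: (-42.1215779632) / 15 = -2.8081051975

-2.808105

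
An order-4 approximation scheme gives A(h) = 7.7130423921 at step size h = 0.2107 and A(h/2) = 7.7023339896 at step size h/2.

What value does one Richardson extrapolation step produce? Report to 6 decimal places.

7.701620

Error is O(h^4); halving h shrinks it by 2^4 = 16.
Weighted: 123.2373438336 − 7.7130423921 = 115.5243014415
(16*7.7023339896 − 7.7130423921)/(16 − 1) = 7.7016200961
Gap between inputs: 1.071e-02; correction applied: −0.0007138935.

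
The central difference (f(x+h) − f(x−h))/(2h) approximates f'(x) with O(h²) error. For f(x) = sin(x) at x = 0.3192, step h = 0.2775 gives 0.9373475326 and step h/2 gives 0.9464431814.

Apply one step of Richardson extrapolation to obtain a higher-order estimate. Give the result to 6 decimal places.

0.949475

Method order is 2; weight 2^2 = 4.
Difference of the inputs: 0.9464431814 − 0.9373475326 = 0.0090956488
Divide by 2^2 − 1 = 3: 0.0090956488/3 = 0.0030318829
R = A(h/2) + (A(h/2) − A(h))/3 = 0.9464431814 + 0.0030318829 = 0.9494750643
Shift from A(h/2): +0.0030318829.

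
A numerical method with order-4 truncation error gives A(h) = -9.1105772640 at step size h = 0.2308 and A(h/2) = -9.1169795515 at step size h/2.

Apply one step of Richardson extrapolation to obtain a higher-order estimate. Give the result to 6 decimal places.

r = 4, so 2^r = 16.
2^4×A(h/2) = -145.8716728240; minus A(h) gives -136.7610955600.
Denominator 16 − 1 = 15.
(16×(-9.1169795515) − (-9.1105772640))/(16 − 1) = -9.1174063707

-9.117406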